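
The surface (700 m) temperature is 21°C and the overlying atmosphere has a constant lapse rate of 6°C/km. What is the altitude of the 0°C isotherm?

4200 m

Height above start = (21 − 0) / 6 = 3.5 km
Altitude = 700 m + 3500 m = 4200 m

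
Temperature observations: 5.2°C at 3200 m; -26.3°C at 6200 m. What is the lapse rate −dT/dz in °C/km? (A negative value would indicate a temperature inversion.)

10.5°C/km

Γ = −ΔT/Δz = (5.2 − (-26.3)) / (6200 − 3200) m
  = 31.5°C / 3 km = 10.5°C/km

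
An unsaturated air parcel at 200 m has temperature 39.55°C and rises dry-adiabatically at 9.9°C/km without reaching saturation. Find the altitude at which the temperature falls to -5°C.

4700 m

Height above start = (39.55 − (-5)) / 9.9 = 4.5 km
Altitude = 200 m + 4500 m = 4700 m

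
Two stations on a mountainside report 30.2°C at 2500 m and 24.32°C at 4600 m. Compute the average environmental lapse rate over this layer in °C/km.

Γ = −ΔT/Δz = (30.2 − 24.32) / (4600 − 2500) m
  = 5.88°C / 2.1 km = 2.8°C/km

2.8°C/km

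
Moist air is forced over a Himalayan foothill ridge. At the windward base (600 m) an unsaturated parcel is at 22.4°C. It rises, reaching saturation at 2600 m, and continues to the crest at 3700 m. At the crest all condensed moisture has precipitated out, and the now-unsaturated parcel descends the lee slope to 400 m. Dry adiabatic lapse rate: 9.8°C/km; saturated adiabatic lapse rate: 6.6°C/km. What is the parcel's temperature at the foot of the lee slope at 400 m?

27.88°C

600 → 2600 m (dry, 9.8°C/km): ΔT = -9.8 × 2 = -19.6°C → T = 2.8°C
2600 → 3700 m (saturated, 6.6°C/km): ΔT = -6.6 × 1.1 = -7.26°C → T = -4.46°C
3700 → 400 m (dry descent, 9.8°C/km): ΔT = +9.8 × 3.3 = +32.34°C → T = 27.88°C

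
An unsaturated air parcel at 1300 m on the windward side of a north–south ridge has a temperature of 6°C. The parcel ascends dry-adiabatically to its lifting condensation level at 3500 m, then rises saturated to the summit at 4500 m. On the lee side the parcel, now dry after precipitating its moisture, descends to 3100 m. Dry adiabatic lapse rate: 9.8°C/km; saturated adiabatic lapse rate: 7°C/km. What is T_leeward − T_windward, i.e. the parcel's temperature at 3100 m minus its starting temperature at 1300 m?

1300–3500 m, dry: Δz = 2.2 km ⇒ ΔT = -21.56°C; T = -15.56°C
3500–4500 m, saturated: Δz = 1 km ⇒ ΔT = -7°C; T = -22.56°C
4500–3100 m, dry descent: Δz = 1.4 km ⇒ ΔT = +13.72°C; T = -8.84°C
Net change vs windward start: -8.84 − 6 = -14.84°C

-14.84°C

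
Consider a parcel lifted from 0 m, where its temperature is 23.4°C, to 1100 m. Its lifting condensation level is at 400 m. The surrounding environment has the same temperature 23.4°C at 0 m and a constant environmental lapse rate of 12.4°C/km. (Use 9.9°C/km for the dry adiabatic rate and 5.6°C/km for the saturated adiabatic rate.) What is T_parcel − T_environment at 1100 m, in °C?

Parcel:
  0 → 400 m (dry, 9.9°C/km): ΔT = -9.9 × 0.4 = -3.96°C → T = 19.44°C
  400 → 1100 m (saturated, 5.6°C/km): ΔT = -5.6 × 0.7 = -3.92°C → T = 15.52°C
Environment:
  0 → 1100 m (environment, 12.4°C/km): ΔT = -12.4 × 1.1 = -13.64°C → T = 9.76°C
T_parcel − T_env = 15.52 − 9.76 = +5.76°C

+5.76°C (parcel warmer than environment)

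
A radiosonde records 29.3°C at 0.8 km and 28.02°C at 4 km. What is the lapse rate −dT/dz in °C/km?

Γ = −ΔT/Δz = (29.3 − 28.02) / (4000 − 800) m
  = 1.28°C / 3.2 km = 0.4°C/km

0.4°C/km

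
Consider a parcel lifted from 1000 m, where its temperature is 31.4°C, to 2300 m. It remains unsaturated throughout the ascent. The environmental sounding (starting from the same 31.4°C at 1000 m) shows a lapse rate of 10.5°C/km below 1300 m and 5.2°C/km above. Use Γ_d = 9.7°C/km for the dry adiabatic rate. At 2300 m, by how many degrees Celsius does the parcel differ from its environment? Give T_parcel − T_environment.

Parcel:
  Dry to 2300 m: -9.7 × 1.3 km = -12.61°C, so T = 18.79°C.
Environment:
  Environment, lower layer to 1300 m: -10.5 × 0.3 km = -3.15°C, so T = 28.25°C.
  Environment, upper layer to 2300 m: -5.2 × 1 km = -5.2°C, so T = 23.05°C.
T_parcel − T_env = 18.79 − 23.05 = -4.26°C

-4.26°C (parcel cooler than environment)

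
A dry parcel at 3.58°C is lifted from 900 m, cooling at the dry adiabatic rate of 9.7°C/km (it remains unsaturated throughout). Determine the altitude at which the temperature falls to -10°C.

2300 m

Height above start = (3.58 − (-10)) / 9.7 = 1.4 km
Altitude = 900 m + 1400 m = 2300 m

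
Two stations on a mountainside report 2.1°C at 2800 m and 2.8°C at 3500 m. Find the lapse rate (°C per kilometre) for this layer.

Γ = −ΔT/Δz = (2.1 − 2.8) / (3500 − 2800) m
  = -0.7°C / 0.7 km = -1°C/km

-1°C/km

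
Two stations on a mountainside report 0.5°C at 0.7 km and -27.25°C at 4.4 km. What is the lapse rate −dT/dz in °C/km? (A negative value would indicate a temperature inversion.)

Γ = −ΔT/Δz = (0.5 − (-27.25)) / (4400 − 700) m
  = 27.75°C / 3.7 km = 7.5°C/km

7.5°C/km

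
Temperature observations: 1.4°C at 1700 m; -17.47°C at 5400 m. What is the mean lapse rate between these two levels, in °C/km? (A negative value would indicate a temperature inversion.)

Γ = −ΔT/Δz = (1.4 − (-17.47)) / (5400 − 1700) m
  = 18.87°C / 3.7 km = 5.1°C/km

5.1°C/km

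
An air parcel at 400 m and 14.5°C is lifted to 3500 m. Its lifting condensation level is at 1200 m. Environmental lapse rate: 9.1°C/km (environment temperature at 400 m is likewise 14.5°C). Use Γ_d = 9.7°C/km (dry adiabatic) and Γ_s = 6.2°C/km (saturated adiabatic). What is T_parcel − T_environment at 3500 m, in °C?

Parcel:
  400 → 1200 m (dry, 9.7°C/km): ΔT = -9.7 × 0.8 = -7.76°C → T = 6.74°C
  1200 → 3500 m (saturated, 6.2°C/km): ΔT = -6.2 × 2.3 = -14.26°C → T = -7.52°C
Environment:
  400 → 3500 m (environment, 9.1°C/km): ΔT = -9.1 × 3.1 = -28.21°C → T = -13.71°C
T_parcel − T_env = -7.52 − (-13.71) = +6.19°C

+6.19°C (parcel warmer than environment)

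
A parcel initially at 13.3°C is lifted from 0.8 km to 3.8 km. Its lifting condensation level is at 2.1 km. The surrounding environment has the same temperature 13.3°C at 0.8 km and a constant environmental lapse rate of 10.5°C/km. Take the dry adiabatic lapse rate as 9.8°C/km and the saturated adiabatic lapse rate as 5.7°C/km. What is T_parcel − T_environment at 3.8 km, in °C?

Parcel:
  Dry to 2100 m: -9.8 × 1.3 km = -12.74°C, so T = 0.56°C.
  Saturated to 3800 m: -5.7 × 1.7 km = -9.69°C, so T = -9.13°C.
Environment:
  Environment to 3800 m: -10.5 × 3 km = -31.5°C, so T = -18.2°C.
T_parcel − T_env = -9.13 − (-18.2) = +9.07°C

+9.07°C (parcel warmer than environment)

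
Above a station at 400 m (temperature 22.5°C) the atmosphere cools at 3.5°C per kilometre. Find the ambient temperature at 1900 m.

17.25°C

From 400 m to 1900 m (environmental): cools by 3.5 × 1.5 = 5.25°C, giving 17.25°C.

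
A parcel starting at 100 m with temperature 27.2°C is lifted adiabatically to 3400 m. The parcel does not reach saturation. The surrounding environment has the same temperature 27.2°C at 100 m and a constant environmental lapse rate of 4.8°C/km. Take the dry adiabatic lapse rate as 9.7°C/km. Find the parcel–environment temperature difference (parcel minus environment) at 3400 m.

-16.17°C (parcel cooler than environment)

Parcel:
  100–3400 m, dry: Δz = 3.3 km ⇒ ΔT = -32.01°C; T = -4.81°C
Environment:
  100–3400 m, environment: Δz = 3.3 km ⇒ ΔT = -15.84°C; T = 11.36°C
T_parcel − T_env = -4.81 − 11.36 = -16.17°C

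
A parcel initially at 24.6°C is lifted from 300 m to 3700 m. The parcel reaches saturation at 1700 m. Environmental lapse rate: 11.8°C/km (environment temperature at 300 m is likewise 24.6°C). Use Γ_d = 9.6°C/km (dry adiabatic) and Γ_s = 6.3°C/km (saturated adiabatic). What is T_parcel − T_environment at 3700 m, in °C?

Parcel:
  300–1700 m, dry: Δz = 1.4 km ⇒ ΔT = -13.44°C; T = 11.16°C
  1700–3700 m, saturated: Δz = 2 km ⇒ ΔT = -12.6°C; T = -1.44°C
Environment:
  300–3700 m, environment: Δz = 3.4 km ⇒ ΔT = -40.12°C; T = -15.52°C
T_parcel − T_env = -1.44 − (-15.52) = +14.08°C

+14.08°C (parcel warmer than environment)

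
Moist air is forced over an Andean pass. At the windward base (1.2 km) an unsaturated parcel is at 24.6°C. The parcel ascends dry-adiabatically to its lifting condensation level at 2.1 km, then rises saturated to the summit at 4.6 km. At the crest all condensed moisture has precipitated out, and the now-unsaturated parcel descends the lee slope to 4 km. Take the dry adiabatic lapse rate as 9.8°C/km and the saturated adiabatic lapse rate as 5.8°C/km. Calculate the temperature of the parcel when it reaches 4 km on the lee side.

1200 → 2100 m (dry, 9.8°C/km): ΔT = -9.8 × 0.9 = -8.82°C → T = 15.78°C
2100 → 4600 m (saturated, 5.8°C/km): ΔT = -5.8 × 2.5 = -14.5°C → T = 1.28°C
4600 → 4000 m (dry descent, 9.8°C/km): ΔT = +9.8 × 0.6 = +5.88°C → T = 7.16°C

7.16°C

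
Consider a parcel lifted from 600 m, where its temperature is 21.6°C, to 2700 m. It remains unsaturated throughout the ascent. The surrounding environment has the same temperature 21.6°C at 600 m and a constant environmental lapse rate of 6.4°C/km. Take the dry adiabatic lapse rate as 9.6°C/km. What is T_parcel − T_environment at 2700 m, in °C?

-6.72°C (parcel cooler than environment)

Parcel:
  From 600 m to 2700 m (dry): cools by 9.6 × 2.1 = 20.16°C, giving 1.44°C.
Environment:
  From 600 m to 2700 m (environment): cools by 6.4 × 2.1 = 13.44°C, giving 8.16°C.
T_parcel − T_env = 1.44 − 8.16 = -6.72°C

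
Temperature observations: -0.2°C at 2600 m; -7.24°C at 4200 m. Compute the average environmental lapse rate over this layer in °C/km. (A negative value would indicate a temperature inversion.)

4.4°C/km

Γ = −ΔT/Δz = (-0.2 − (-7.24)) / (4200 − 2600) m
  = 7.04°C / 1.6 km = 4.4°C/km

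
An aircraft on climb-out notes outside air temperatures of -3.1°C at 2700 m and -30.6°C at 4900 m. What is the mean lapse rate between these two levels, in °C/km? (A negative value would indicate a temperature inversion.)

12.5°C/km

Γ = −ΔT/Δz = (-3.1 − (-30.6)) / (4900 − 2700) m
  = 27.5°C / 2.2 km = 12.5°C/km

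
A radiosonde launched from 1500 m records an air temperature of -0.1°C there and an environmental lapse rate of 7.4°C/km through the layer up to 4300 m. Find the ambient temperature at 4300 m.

-20.82°C

Environmental to 4300 m: -7.4 × 2.8 km = -20.72°C, so T = -20.82°C.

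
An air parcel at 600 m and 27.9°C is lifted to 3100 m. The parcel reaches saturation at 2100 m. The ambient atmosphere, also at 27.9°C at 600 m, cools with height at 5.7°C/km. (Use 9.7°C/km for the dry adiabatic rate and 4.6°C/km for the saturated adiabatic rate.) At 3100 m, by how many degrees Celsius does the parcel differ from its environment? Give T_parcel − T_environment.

-4.9°C (parcel cooler than environment)

Parcel:
  600–2100 m, dry: Δz = 1.5 km ⇒ ΔT = -14.55°C; T = 13.35°C
  2100–3100 m, saturated: Δz = 1 km ⇒ ΔT = -4.6°C; T = 8.75°C
Environment:
  600–3100 m, environment: Δz = 2.5 km ⇒ ΔT = -14.25°C; T = 13.65°C
T_parcel − T_env = 8.75 − 13.65 = -4.9°C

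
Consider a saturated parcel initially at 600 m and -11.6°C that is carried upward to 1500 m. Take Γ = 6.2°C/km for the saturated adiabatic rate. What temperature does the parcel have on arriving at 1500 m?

-17.18°C

From 600 m to 1500 m (saturated adiabatic): cools by 6.2 × 0.9 = 5.58°C, giving -17.18°C.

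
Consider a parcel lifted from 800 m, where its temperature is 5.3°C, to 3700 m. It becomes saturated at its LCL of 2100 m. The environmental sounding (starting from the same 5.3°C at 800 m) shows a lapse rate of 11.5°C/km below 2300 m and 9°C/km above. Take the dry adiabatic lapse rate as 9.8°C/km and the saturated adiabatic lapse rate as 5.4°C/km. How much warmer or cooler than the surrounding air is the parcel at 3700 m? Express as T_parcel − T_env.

+8.47°C (parcel warmer than environment)

Parcel:
  800 → 2100 m (dry, 9.8°C/km): ΔT = -9.8 × 1.3 = -12.74°C → T = -7.44°C
  2100 → 3700 m (saturated, 5.4°C/km): ΔT = -5.4 × 1.6 = -8.64°C → T = -16.08°C
Environment:
  800 → 2300 m (environment, lower layer, 11.5°C/km): ΔT = -11.5 × 1.5 = -17.25°C → T = -11.95°C
  2300 → 3700 m (environment, upper layer, 9°C/km): ΔT = -9 × 1.4 = -12.6°C → T = -24.55°C
T_parcel − T_env = -16.08 − (-24.55) = +8.47°C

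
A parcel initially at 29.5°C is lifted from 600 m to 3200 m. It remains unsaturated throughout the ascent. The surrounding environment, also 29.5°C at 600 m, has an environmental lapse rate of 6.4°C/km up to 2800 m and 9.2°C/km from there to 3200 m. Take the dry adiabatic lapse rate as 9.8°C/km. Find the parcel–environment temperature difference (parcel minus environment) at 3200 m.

Parcel:
  From 600 m to 3200 m (dry): cools by 9.8 × 2.6 = 25.48°C, giving 4.02°C.
Environment:
  From 600 m to 2800 m (environment, lower layer): cools by 6.4 × 2.2 = 14.08°C, giving 15.42°C.
  From 2800 m to 3200 m (environment, upper layer): cools by 9.2 × 0.4 = 3.68°C, giving 11.74°C.
T_parcel − T_env = 4.02 − 11.74 = -7.72°C

-7.72°C (parcel cooler than environment)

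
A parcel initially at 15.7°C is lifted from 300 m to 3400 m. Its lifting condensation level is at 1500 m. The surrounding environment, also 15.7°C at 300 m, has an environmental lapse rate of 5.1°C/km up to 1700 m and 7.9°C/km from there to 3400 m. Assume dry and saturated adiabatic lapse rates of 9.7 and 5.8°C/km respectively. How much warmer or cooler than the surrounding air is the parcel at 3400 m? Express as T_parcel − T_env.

Parcel:
  Dry to 1500 m: -9.7 × 1.2 km = -11.64°C, so T = 4.06°C.
  Saturated to 3400 m: -5.8 × 1.9 km = -11.02°C, so T = -6.96°C.
Environment:
  Environment, lower layer to 1700 m: -5.1 × 1.4 km = -7.14°C, so T = 8.56°C.
  Environment, upper layer to 3400 m: -7.9 × 1.7 km = -13.43°C, so T = -4.87°C.
T_parcel − T_env = -6.96 − (-4.87) = -2.09°C

-2.09°C (parcel cooler than environment)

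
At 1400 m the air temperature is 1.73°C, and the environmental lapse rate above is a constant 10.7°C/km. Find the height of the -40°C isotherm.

5300 m

Height above start = (1.73 − (-40)) / 10.7 = 3.9 km
Altitude = 1400 m + 3900 m = 5300 m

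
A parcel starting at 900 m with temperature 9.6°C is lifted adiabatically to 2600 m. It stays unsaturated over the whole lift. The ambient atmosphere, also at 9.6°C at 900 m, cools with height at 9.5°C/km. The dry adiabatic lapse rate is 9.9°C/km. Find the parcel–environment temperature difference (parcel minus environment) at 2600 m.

-0.68°C (parcel cooler than environment)

Parcel:
  Dry to 2600 m: -9.9 × 1.7 km = -16.83°C, so T = -7.23°C.
Environment:
  Environment to 2600 m: -9.5 × 1.7 km = -16.15°C, so T = -6.55°C.
T_parcel − T_env = -7.23 − (-6.55) = -0.68°C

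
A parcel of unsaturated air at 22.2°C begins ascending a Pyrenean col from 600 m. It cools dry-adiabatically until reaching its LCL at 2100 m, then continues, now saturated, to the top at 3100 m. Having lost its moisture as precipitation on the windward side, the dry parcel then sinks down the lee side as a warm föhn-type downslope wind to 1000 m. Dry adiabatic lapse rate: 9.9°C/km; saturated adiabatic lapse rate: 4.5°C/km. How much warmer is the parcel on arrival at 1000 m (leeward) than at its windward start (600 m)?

+1.44°C

From 600 m to 2100 m (dry): cools by 9.9 × 1.5 = 14.85°C, giving 7.35°C.
From 2100 m to 3100 m (saturated): cools by 4.5 × 1 = 4.5°C, giving 2.85°C.
From 3100 m to 1000 m (dry descent): warms by 9.9 × 2.1 = 20.79°C, giving 23.64°C.
Net change vs windward start: 23.64 − 22.2 = +1.44°C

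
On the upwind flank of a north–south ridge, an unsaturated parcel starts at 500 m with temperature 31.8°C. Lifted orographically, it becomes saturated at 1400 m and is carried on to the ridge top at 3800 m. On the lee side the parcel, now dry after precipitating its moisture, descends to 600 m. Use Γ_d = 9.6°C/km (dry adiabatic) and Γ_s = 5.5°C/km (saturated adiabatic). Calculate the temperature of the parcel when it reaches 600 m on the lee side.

40.68°C

500–1400 m, dry: Δz = 0.9 km ⇒ ΔT = -8.64°C; T = 23.16°C
1400–3800 m, saturated: Δz = 2.4 km ⇒ ΔT = -13.2°C; T = 9.96°C
3800–600 m, dry descent: Δz = 3.2 km ⇒ ΔT = +30.72°C; T = 40.68°C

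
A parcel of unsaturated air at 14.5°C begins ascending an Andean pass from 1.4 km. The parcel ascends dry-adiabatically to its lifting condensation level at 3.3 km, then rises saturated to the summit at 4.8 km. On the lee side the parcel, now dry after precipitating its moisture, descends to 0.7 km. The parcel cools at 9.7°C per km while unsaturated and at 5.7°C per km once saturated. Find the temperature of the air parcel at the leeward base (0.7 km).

1400 → 3300 m (dry, 9.7°C/km): ΔT = -9.7 × 1.9 = -18.43°C → T = -3.93°C
3300 → 4800 m (saturated, 5.7°C/km): ΔT = -5.7 × 1.5 = -8.55°C → T = -12.48°C
4800 → 700 m (dry descent, 9.7°C/km): ΔT = +9.7 × 4.1 = +39.77°C → T = 27.29°C

27.29°C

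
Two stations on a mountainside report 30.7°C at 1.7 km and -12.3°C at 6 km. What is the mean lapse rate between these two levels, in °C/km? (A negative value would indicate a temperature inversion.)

Γ = −ΔT/Δz = (30.7 − (-12.3)) / (6000 − 1700) m
  = 43°C / 4.3 km = 10°C/km

10°C/km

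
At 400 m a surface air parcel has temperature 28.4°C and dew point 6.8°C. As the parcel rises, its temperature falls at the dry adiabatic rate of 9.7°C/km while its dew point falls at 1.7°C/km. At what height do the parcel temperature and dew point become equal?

T and T_d converge at 9.7 − 1.7 = 8°C per km
Height above start = (28.4 − 6.8) / 8 = 2.7 km
LCL altitude = 400 m + 2700 m = 3100 m

3100 m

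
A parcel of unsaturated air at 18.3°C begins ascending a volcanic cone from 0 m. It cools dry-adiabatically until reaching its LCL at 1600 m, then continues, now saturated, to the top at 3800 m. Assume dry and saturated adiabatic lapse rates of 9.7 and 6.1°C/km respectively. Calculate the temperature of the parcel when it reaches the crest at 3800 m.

-10.64°C

0–1600 m, dry: Δz = 1.6 km ⇒ ΔT = -15.52°C; T = 2.78°C
1600–3800 m, saturated: Δz = 2.2 km ⇒ ΔT = -13.42°C; T = -10.64°C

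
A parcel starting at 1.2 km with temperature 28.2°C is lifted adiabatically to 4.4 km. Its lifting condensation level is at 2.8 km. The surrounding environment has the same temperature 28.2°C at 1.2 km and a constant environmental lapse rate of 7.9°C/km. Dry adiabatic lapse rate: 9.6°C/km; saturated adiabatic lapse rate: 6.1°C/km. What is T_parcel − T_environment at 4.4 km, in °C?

Parcel:
  Dry to 2800 m: -9.6 × 1.6 km = -15.36°C, so T = 12.84°C.
  Saturated to 4400 m: -6.1 × 1.6 km = -9.76°C, so T = 3.08°C.
Environment:
  Environment to 4400 m: -7.9 × 3.2 km = -25.28°C, so T = 2.92°C.
T_parcel − T_env = 3.08 − 2.92 = +0.16°C

+0.16°C (parcel warmer than environment)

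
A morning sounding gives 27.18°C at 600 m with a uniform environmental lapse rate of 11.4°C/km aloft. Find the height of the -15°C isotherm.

Height above start = (27.18 − (-15)) / 11.4 = 3.7 km
Altitude = 600 m + 3700 m = 4300 m

4300 m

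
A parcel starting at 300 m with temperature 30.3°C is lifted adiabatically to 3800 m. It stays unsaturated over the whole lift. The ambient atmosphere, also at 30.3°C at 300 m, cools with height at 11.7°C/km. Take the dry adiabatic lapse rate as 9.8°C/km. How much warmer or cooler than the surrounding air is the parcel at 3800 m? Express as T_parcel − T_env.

Parcel:
  300 → 3800 m (dry, 9.8°C/km): ΔT = -9.8 × 3.5 = -34.3°C → T = -4°C
Environment:
  300 → 3800 m (environment, 11.7°C/km): ΔT = -11.7 × 3.5 = -40.95°C → T = -10.65°C
T_parcel − T_env = -4 − (-10.65) = +6.65°C

+6.65°C (parcel warmer than environment)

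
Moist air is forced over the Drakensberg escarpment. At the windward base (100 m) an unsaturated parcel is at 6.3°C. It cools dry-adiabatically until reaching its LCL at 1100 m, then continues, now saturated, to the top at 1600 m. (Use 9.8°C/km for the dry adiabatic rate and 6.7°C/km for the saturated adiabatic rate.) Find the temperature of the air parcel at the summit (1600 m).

-6.85°C

100 → 1100 m (dry, 9.8°C/km): ΔT = -9.8 × 1 = -9.8°C → T = -3.5°C
1100 → 1600 m (saturated, 6.7°C/km): ΔT = -6.7 × 0.5 = -3.35°C → T = -6.85°C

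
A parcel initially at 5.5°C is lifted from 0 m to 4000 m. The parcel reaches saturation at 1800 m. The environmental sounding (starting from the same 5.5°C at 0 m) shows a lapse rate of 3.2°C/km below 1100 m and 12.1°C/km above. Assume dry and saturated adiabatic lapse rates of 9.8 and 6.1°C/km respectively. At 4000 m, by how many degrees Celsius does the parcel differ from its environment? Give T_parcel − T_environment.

+7.55°C (parcel warmer than environment)

Parcel:
  Dry to 1800 m: -9.8 × 1.8 km = -17.64°C, so T = -12.14°C.
  Saturated to 4000 m: -6.1 × 2.2 km = -13.42°C, so T = -25.56°C.
Environment:
  Environment, lower layer to 1100 m: -3.2 × 1.1 km = -3.52°C, so T = 1.98°C.
  Environment, upper layer to 4000 m: -12.1 × 2.9 km = -35.09°C, so T = -33.11°C.
T_parcel − T_env = -25.56 − (-33.11) = +7.55°C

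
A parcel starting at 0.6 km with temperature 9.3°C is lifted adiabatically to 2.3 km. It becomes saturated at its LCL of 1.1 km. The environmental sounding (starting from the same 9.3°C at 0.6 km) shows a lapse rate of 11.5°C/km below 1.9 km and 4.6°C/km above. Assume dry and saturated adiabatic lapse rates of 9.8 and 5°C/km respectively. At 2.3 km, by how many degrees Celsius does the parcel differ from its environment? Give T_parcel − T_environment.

Parcel:
  From 600 m to 1100 m (dry): cools by 9.8 × 0.5 = 4.9°C, giving 4.4°C.
  From 1100 m to 2300 m (saturated): cools by 5 × 1.2 = 6°C, giving -1.6°C.
Environment:
  From 600 m to 1900 m (environment, lower layer): cools by 11.5 × 1.3 = 14.95°C, giving -5.65°C.
  From 1900 m to 2300 m (environment, upper layer): cools by 4.6 × 0.4 = 1.84°C, giving -7.49°C.
T_parcel − T_env = -1.6 − (-7.49) = +5.89°C

+5.89°C (parcel warmer than environment)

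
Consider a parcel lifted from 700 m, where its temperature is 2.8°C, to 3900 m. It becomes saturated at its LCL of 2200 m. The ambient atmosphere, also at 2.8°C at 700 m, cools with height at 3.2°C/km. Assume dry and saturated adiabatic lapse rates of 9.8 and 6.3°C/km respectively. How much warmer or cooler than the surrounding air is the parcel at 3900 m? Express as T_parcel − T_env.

-15.17°C (parcel cooler than environment)

Parcel:
  From 700 m to 2200 m (dry): cools by 9.8 × 1.5 = 14.7°C, giving -11.9°C.
  From 2200 m to 3900 m (saturated): cools by 6.3 × 1.7 = 10.71°C, giving -22.61°C.
Environment:
  From 700 m to 3900 m (environment): cools by 3.2 × 3.2 = 10.24°C, giving -7.44°C.
T_parcel − T_env = -22.61 − (-7.44) = -15.17°C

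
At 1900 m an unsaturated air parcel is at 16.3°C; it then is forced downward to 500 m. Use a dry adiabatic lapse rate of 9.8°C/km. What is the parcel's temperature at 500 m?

Dry adiabatic to 500 m: +9.8 × 1.4 km = +13.72°C, so T = 30.02°C.

30.02°C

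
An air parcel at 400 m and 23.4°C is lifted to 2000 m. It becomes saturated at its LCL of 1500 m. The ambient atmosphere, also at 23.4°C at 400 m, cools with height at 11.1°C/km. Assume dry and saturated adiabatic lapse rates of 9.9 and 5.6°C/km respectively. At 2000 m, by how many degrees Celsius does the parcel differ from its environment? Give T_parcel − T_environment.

+4.07°C (parcel warmer than environment)

Parcel:
  Dry to 1500 m: -9.9 × 1.1 km = -10.89°C, so T = 12.51°C.
  Saturated to 2000 m: -5.6 × 0.5 km = -2.8°C, so T = 9.71°C.
Environment:
  Environment to 2000 m: -11.1 × 1.6 km = -17.76°C, so T = 5.64°C.
T_parcel − T_env = 9.71 − 5.64 = +4.07°C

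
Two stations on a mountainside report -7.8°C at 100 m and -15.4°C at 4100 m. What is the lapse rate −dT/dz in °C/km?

1.9°C/km

Γ = −ΔT/Δz = (-7.8 − (-15.4)) / (4100 − 100) m
  = 7.6°C / 4 km = 1.9°C/km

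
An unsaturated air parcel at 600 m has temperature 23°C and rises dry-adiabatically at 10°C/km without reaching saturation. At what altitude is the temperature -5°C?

Height above start = (23 − (-5)) / 10 = 2.8 km
Altitude = 600 m + 2800 m = 3400 m

3400 m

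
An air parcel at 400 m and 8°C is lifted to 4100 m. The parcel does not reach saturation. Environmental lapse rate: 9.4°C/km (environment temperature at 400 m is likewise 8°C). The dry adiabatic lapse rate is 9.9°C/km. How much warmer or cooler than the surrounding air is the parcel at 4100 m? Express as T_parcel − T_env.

-1.85°C (parcel cooler than environment)

Parcel:
  From 400 m to 4100 m (dry): cools by 9.9 × 3.7 = 36.63°C, giving -28.63°C.
Environment:
  From 400 m to 4100 m (environment): cools by 9.4 × 3.7 = 34.78°C, giving -26.78°C.
T_parcel − T_env = -28.63 − (-26.78) = -1.85°C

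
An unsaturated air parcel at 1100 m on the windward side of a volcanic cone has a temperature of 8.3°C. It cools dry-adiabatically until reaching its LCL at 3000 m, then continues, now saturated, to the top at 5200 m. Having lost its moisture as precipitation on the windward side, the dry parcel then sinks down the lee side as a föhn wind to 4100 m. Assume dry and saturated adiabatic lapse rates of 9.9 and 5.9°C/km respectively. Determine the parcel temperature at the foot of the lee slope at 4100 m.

1100–3000 m, dry: Δz = 1.9 km ⇒ ΔT = -18.81°C; T = -10.51°C
3000–5200 m, saturated: Δz = 2.2 km ⇒ ΔT = -12.98°C; T = -23.49°C
5200–4100 m, dry descent: Δz = 1.1 km ⇒ ΔT = +10.89°C; T = -12.6°C

-12.6°C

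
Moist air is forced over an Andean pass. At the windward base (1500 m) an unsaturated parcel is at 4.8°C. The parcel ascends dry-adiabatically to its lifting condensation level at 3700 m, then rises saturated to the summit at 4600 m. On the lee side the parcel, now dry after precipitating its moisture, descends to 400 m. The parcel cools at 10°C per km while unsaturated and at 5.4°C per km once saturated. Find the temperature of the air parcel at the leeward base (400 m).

From 1500 m to 3700 m (dry): cools by 10 × 2.2 = 22°C, giving -17.2°C.
From 3700 m to 4600 m (saturated): cools by 5.4 × 0.9 = 4.86°C, giving -22.06°C.
From 4600 m to 400 m (dry descent): warms by 10 × 4.2 = 42°C, giving 19.94°C.

19.94°C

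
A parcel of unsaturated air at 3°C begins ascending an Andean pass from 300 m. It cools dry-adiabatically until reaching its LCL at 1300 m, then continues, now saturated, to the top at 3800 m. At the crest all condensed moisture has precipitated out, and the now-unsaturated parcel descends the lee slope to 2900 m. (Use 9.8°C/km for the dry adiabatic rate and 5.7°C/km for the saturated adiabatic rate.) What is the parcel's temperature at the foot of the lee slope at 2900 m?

-12.23°C

300–1300 m, dry: Δz = 1 km ⇒ ΔT = -9.8°C; T = -6.8°C
1300–3800 m, saturated: Δz = 2.5 km ⇒ ΔT = -14.25°C; T = -21.05°C
3800–2900 m, dry descent: Δz = 0.9 km ⇒ ΔT = +8.82°C; T = -12.23°C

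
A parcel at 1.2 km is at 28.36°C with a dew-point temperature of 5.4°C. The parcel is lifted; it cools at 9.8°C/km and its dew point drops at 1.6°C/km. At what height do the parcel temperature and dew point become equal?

4 km

T and T_d converge at 9.8 − 1.6 = 8.2°C per km
Height above start = (28.36 − 5.4) / 8.2 = 2.8 km
LCL altitude = 1200 m + 2800 m = 4000 m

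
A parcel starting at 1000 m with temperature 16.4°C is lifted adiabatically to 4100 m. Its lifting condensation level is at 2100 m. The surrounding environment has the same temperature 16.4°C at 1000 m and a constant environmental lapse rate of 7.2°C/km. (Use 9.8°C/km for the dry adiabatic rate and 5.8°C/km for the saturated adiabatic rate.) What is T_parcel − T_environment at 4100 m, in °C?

Parcel:
  Dry to 2100 m: -9.8 × 1.1 km = -10.78°C, so T = 5.62°C.
  Saturated to 4100 m: -5.8 × 2 km = -11.6°C, so T = -5.98°C.
Environment:
  Environment to 4100 m: -7.2 × 3.1 km = -22.32°C, so T = -5.92°C.
T_parcel − T_env = -5.98 − (-5.92) = -0.06°C

-0.06°C (parcel cooler than environment)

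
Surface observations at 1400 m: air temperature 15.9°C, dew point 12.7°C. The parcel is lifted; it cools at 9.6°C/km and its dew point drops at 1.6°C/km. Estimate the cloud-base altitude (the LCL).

1800 m

T and T_d converge at 9.6 − 1.6 = 8°C per km
Height above start = (15.9 − 12.7) / 8 = 0.4 km
LCL altitude = 1400 m + 400 m = 1800 m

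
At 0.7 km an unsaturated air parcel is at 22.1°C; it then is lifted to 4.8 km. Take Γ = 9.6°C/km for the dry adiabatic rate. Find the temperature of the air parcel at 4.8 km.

From 700 m to 4800 m (dry adiabatic): cools by 9.6 × 4.1 = 39.36°C, giving -17.26°C.

-17.26°C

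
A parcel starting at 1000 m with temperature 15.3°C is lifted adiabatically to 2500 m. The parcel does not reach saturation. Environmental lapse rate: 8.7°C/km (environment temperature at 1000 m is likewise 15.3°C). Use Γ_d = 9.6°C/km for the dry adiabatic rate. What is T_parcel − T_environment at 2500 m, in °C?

-1.35°C (parcel cooler than environment)

Parcel:
  From 1000 m to 2500 m (dry): cools by 9.6 × 1.5 = 14.4°C, giving 0.9°C.
Environment:
  From 1000 m to 2500 m (environment): cools by 8.7 × 1.5 = 13.05°C, giving 2.25°C.
T_parcel − T_env = 0.9 − 2.25 = -1.35°C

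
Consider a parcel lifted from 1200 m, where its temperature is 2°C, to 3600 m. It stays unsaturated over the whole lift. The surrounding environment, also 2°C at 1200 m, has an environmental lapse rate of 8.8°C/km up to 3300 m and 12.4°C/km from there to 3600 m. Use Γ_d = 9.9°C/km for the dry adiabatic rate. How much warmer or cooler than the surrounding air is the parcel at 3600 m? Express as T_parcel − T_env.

-1.56°C (parcel cooler than environment)

Parcel:
  1200 → 3600 m (dry, 9.9°C/km): ΔT = -9.9 × 2.4 = -23.76°C → T = -21.76°C
Environment:
  1200 → 3300 m (environment, lower layer, 8.8°C/km): ΔT = -8.8 × 2.1 = -18.48°C → T = -16.48°C
  3300 → 3600 m (environment, upper layer, 12.4°C/km): ΔT = -12.4 × 0.3 = -3.72°C → T = -20.2°C
T_parcel − T_env = -21.76 − (-20.2) = -1.56°C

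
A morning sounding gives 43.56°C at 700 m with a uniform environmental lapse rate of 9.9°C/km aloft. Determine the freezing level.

Height above start = (43.56 − 0) / 9.9 = 4.4 km
Altitude = 700 m + 4400 m = 5100 m

5100 m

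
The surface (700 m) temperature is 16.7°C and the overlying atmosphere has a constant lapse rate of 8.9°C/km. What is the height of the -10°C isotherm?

3700 m

Height above start = (16.7 − (-10)) / 8.9 = 3 km
Altitude = 700 m + 3000 m = 3700 m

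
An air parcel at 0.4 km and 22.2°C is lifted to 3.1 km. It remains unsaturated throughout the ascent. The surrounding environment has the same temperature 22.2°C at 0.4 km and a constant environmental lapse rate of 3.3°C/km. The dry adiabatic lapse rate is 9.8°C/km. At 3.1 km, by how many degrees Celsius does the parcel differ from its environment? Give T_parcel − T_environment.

-17.55°C (parcel cooler than environment)

Parcel:
  Dry to 3100 m: -9.8 × 2.7 km = -26.46°C, so T = -4.26°C.
Environment:
  Environment to 3100 m: -3.3 × 2.7 km = -8.91°C, so T = 13.29°C.
T_parcel − T_env = -4.26 − 13.29 = -17.55°C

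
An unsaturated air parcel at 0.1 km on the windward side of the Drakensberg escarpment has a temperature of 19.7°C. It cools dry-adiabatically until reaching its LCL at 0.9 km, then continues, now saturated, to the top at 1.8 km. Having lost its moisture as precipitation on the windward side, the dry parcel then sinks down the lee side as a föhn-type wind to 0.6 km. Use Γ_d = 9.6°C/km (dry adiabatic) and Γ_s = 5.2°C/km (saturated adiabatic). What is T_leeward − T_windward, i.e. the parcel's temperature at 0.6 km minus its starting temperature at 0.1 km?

-0.84°C

100 → 900 m (dry, 9.6°C/km): ΔT = -9.6 × 0.8 = -7.68°C → T = 12.02°C
900 → 1800 m (saturated, 5.2°C/km): ΔT = -5.2 × 0.9 = -4.68°C → T = 7.34°C
1800 → 600 m (dry descent, 9.6°C/km): ΔT = +9.6 × 1.2 = +11.52°C → T = 18.86°C
Net change vs windward start: 18.86 − 19.7 = -0.84°C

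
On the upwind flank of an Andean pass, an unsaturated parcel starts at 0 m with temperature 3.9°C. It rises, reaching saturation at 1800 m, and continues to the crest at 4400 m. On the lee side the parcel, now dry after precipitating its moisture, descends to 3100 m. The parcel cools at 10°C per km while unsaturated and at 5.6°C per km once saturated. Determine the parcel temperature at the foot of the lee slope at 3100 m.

Dry to 1800 m: -10 × 1.8 km = -18°C, so T = -14.1°C.
Saturated to 4400 m: -5.6 × 2.6 km = -14.56°C, so T = -28.66°C.
Dry descent to 3100 m: +10 × 1.3 km = +13°C, so T = -15.66°C.

-15.66°C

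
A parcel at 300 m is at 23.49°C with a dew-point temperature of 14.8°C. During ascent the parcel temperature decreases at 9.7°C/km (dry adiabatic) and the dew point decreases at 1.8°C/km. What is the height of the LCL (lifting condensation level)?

1400 m

T and T_d converge at 9.7 − 1.8 = 7.9°C per km
Height above start = (23.49 − 14.8) / 7.9 = 1.1 km
LCL altitude = 300 m + 1100 m = 1400 m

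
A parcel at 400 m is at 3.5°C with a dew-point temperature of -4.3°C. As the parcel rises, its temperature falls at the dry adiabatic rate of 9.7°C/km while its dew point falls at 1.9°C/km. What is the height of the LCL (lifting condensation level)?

1400 m

T and T_d converge at 9.7 − 1.9 = 7.8°C per km
Height above start = (3.5 − (-4.3)) / 7.8 = 1 km
LCL altitude = 400 m + 1000 m = 1400 m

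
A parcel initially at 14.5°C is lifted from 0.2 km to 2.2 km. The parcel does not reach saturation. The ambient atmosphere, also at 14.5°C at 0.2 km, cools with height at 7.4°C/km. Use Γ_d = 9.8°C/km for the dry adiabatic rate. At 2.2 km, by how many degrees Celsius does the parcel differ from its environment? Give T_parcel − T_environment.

-4.8°C (parcel cooler than environment)

Parcel:
  200–2200 m, dry: Δz = 2 km ⇒ ΔT = -19.6°C; T = -5.1°C
Environment:
  200–2200 m, environment: Δz = 2 km ⇒ ΔT = -14.8°C; T = -0.3°C
T_parcel − T_env = -5.1 − (-0.3) = -4.8°C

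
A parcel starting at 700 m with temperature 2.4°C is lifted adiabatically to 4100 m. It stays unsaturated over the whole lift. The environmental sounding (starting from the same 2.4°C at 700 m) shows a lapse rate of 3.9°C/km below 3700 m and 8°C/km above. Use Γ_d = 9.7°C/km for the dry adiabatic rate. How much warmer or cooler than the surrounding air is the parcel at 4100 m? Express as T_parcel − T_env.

-18.08°C (parcel cooler than environment)

Parcel:
  700 → 4100 m (dry, 9.7°C/km): ΔT = -9.7 × 3.4 = -32.98°C → T = -30.58°C
Environment:
  700 → 3700 m (environment, lower layer, 3.9°C/km): ΔT = -3.9 × 3 = -11.7°C → T = -9.3°C
  3700 → 4100 m (environment, upper layer, 8°C/km): ΔT = -8 × 0.4 = -3.2°C → T = -12.5°C
T_parcel − T_env = -30.58 − (-12.5) = -18.08°C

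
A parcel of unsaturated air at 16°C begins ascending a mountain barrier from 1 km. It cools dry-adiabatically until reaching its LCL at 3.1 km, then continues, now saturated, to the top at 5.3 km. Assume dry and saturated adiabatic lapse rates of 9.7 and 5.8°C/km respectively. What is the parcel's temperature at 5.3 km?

-17.13°C

1000–3100 m, dry: Δz = 2.1 km ⇒ ΔT = -20.37°C; T = -4.37°C
3100–5300 m, saturated: Δz = 2.2 km ⇒ ΔT = -12.76°C; T = -17.13°C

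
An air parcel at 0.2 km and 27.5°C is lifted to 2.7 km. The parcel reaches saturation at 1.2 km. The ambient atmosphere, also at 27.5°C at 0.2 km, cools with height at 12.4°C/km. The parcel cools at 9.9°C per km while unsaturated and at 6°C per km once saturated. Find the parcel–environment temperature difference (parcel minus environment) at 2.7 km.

+12.1°C (parcel warmer than environment)

Parcel:
  From 200 m to 1200 m (dry): cools by 9.9 × 1 = 9.9°C, giving 17.6°C.
  From 1200 m to 2700 m (saturated): cools by 6 × 1.5 = 9°C, giving 8.6°C.
Environment:
  From 200 m to 2700 m (environment): cools by 12.4 × 2.5 = 31°C, giving -3.5°C.
T_parcel − T_env = 8.6 − (-3.5) = +12.1°C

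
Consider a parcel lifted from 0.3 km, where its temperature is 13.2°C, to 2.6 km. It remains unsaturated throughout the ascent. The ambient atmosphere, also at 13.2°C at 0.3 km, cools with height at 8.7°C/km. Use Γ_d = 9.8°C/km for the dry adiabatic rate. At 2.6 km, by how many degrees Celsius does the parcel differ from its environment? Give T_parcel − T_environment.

Parcel:
  Dry to 2600 m: -9.8 × 2.3 km = -22.54°C, so T = -9.34°C.
Environment:
  Environment to 2600 m: -8.7 × 2.3 km = -20.01°C, so T = -6.81°C.
T_parcel − T_env = -9.34 − (-6.81) = -2.53°C

-2.53°C (parcel cooler than environment)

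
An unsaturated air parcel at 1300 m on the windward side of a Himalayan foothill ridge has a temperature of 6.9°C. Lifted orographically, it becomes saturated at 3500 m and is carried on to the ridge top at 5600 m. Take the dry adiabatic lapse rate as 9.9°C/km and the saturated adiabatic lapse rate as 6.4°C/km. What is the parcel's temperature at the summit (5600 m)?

-28.32°C

1300–3500 m, dry: Δz = 2.2 km ⇒ ΔT = -21.78°C; T = -14.88°C
3500–5600 m, saturated: Δz = 2.1 km ⇒ ΔT = -13.44°C; T = -28.32°C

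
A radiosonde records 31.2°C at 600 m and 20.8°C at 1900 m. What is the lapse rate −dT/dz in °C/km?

Γ = −ΔT/Δz = (31.2 − 20.8) / (1900 − 600) m
  = 10.4°C / 1.3 km = 8°C/km

8°C/km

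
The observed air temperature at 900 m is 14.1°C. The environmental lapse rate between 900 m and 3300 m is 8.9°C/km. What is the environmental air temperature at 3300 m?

Environmental to 3300 m: -8.9 × 2.4 km = -21.36°C, so T = -7.26°C.

-7.26°C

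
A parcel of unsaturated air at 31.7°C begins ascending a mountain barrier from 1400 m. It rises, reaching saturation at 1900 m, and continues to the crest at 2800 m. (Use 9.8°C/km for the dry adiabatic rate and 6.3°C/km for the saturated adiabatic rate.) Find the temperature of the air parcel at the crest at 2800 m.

21.13°C

1400 → 1900 m (dry, 9.8°C/km): ΔT = -9.8 × 0.5 = -4.9°C → T = 26.8°C
1900 → 2800 m (saturated, 6.3°C/km): ΔT = -6.3 × 0.9 = -5.67°C → T = 21.13°C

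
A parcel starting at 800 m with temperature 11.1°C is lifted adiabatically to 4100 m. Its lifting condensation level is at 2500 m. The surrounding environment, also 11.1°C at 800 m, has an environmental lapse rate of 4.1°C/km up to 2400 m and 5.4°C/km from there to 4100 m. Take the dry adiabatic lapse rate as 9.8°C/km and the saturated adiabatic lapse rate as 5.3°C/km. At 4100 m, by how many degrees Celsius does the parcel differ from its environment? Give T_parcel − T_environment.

Parcel:
  800 → 2500 m (dry, 9.8°C/km): ΔT = -9.8 × 1.7 = -16.66°C → T = -5.56°C
  2500 → 4100 m (saturated, 5.3°C/km): ΔT = -5.3 × 1.6 = -8.48°C → T = -14.04°C
Environment:
  800 → 2400 m (environment, lower layer, 4.1°C/km): ΔT = -4.1 × 1.6 = -6.56°C → T = 4.54°C
  2400 → 4100 m (environment, upper layer, 5.4°C/km): ΔT = -5.4 × 1.7 = -9.18°C → T = -4.64°C
T_parcel − T_env = -14.04 − (-4.64) = -9.4°C

-9.4°C (parcel cooler than environment)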